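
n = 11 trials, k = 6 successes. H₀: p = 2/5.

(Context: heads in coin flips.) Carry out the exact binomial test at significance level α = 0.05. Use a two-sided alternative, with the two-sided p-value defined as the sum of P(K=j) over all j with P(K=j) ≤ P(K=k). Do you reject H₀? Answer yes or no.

Exact binomial: n=11, k=6, p₀=2/5=0.4000
P(X=j) = C(n,j)·p₀^j·(1−p₀)^(n−j); p = Σ P(X=j) over j with P(X=j) ≤ P(X=6)
p-value (two-sided) = 0.36542
At α=0.05: p ≥ α → fail to reject H₀

reject H₀: no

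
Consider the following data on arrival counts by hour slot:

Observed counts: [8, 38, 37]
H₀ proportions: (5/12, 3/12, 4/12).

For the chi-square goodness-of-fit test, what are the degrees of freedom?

df = k − 1 = 3 − 1 = 2

degrees of freedom = 2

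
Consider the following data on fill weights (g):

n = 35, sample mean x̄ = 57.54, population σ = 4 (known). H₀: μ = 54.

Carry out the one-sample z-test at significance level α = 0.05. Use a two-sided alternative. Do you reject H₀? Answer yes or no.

SE = σ/√n = 4/√35 = 0.6761
z = (x̄−μ₀)/SE = (57.54−54)/0.6761 = 5.2357
p-value (two-sided) = 0.00000
At α=0.05: p < α → reject H₀

reject H₀: yes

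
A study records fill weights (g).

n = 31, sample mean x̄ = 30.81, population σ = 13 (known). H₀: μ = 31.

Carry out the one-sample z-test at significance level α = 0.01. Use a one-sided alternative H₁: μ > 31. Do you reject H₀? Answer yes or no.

SE = σ/√n = 13/√31 = 2.3349
z = (x̄−μ₀)/SE = (30.81−31)/2.3349 = -0.0814
p-value (one-sided, H₁ greater) = 0.53243
At α=0.01: p ≥ α → fail to reject H₀

reject H₀: no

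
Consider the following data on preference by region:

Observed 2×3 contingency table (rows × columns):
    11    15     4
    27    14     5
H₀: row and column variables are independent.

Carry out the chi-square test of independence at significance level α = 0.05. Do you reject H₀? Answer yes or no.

Row totals [30, 46], col totals [38, 29, 9], n=76
χ² = (11−15.00)²/15.00 + (15−11.45)²/11.45 + (4−3.55)²/3.55 + (27−23.00)²/23.00 + (14−17.55)²/17.55 + (5−5.45)²/5.45 = 3.6770
df = 2
p-value (upper-tail) = 0.15906
At α=0.05: p ≥ α → fail to reject H₀

reject H₀: no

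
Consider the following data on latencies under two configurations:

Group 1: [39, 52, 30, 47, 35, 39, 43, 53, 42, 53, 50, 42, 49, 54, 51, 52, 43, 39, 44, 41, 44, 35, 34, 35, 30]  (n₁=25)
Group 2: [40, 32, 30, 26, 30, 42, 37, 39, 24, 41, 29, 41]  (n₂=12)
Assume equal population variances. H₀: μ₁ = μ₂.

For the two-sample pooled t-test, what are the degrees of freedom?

df = n₁ + n₂ − 2 = 25 + 12 − 2 = 35

degrees of freedom = 35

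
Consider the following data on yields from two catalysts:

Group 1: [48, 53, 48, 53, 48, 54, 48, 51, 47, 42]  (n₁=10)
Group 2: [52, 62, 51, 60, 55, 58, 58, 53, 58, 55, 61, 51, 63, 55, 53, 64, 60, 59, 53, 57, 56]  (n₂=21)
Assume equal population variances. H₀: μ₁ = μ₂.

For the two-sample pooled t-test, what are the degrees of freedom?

df = n₁ + n₂ − 2 = 10 + 21 − 2 = 29

degrees of freedom = 29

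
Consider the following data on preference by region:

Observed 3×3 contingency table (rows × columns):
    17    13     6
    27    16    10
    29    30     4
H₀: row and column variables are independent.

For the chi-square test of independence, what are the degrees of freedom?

df = (r−1)(c−1) = (3−1)·(3−1) = 4

degrees of freedom = 4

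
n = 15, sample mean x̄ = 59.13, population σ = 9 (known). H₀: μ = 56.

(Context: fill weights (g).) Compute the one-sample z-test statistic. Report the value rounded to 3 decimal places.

test statistic = 1.347

SE = σ/√n = 9/√15 = 2.3238
z = (x̄−μ₀)/SE = (59.13−56)/2.3238 = 1.3469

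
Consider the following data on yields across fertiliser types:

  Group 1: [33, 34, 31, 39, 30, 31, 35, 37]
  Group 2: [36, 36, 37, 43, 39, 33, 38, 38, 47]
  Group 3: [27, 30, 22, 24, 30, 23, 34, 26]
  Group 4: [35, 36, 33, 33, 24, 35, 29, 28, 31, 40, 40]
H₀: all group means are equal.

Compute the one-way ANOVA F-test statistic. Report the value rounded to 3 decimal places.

test statistic = 10.695

Group means [33.75, 38.56, 27.00, 33.09], grand mean 33.250
SSB = Σnᵢ(x̄ᵢ−x̄)² = 568.119; SSW = ΣΣ(x−x̄ᵢ)² = 566.631
MSB = 568.119/3 = 189.3729; MSW = 566.631/32 = 17.7072
F = MSB/MSW = 10.6947
df = (3, 32)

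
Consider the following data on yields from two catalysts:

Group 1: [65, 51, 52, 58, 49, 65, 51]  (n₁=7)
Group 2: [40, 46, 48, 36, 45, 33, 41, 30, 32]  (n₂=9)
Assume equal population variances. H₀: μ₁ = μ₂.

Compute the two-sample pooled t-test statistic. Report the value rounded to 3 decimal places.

test statistic = 4.999

x̄₁=55.857, s₁=6.842, n₁=7
x̄₂=39.000, s₂=6.576, n₂=9
s_p² = [6·6.842² + 8·6.576²]/14 = 44.7755
SE = √(s_p²·(1/7+1/9)) = 3.3722
t = (55.857−39.000)/3.3722 = 4.9989
df = 14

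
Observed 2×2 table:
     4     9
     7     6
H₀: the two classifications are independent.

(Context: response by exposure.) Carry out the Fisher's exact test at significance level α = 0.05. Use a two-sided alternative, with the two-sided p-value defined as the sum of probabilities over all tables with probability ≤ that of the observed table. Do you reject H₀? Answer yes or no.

reject H₀: no

Margins: r₁=13, r₂=13, c₁=11, c₂=15, n=26
p_obs = C(13,4)·C(13,7)/C(26,11); sum pmf over tables with pmf ≤ p_obs
p-value (two-sided) = 0.42831
At α=0.05: p ≥ α → fail to reject H₀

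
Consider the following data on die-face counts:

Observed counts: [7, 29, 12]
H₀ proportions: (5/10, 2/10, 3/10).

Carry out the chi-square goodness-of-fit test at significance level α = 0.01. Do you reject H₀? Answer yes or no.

n = 48; E_i = n·p_i = [24.00, 9.60, 14.40]
χ² = (7−24.00)²/24.00 + (29−9.60)²/9.60 + (12−14.40)²/14.40 = 51.6458
df = 2
p-value (upper-tail) = 0.00000
At α=0.01: p < α → reject H₀

reject H₀: yes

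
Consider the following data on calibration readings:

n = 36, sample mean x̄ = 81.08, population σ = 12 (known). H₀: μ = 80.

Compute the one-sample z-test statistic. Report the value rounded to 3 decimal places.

test statistic = 0.540

SE = σ/√n = 12/√36 = 2.0000
z = (x̄−μ₀)/SE = (81.08−80)/2.0000 = 0.5400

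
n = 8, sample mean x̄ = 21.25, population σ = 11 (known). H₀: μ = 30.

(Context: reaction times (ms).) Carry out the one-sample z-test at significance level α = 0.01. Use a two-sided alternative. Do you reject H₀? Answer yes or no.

SE = σ/√n = 11/√8 = 3.8891
z = (x̄−μ₀)/SE = (21.25−30)/3.8891 = -2.2499
p-value (two-sided) = 0.02446
At α=0.01: p ≥ α → fail to reject H₀

reject H₀: no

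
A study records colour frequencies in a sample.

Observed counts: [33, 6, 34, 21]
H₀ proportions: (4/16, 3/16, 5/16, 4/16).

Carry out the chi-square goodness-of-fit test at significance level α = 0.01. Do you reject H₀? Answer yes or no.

reject H₀: yes

n = 94; E_i = n·p_i = [23.50, 17.62, 29.38, 23.50]
χ² = (33−23.50)²/23.50 + (6−17.62)²/17.62 + (34−29.38)²/29.38 + (21−23.50)²/23.50 = 12.5021
df = 3
p-value (upper-tail) = 0.00585
At α=0.01: p < α → reject H₀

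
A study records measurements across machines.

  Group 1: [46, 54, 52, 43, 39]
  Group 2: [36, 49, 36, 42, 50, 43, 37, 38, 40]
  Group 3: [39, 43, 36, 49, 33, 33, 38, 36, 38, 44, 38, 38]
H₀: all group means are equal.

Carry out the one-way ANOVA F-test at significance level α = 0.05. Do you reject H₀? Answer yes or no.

reject H₀: yes

Group means [46.80, 41.22, 38.75], grand mean 41.154
SSB = Σnᵢ(x̄ᵢ−x̄)² = 228.779; SSW = ΣΣ(x−x̄ᵢ)² = 614.606
MSB = 228.779/2 = 114.3895; MSW = 614.606/23 = 26.7220
F = MSB/MSW = 4.2807
df = (2, 23)
p-value (upper-tail) = 0.02628
At α=0.05: p < α → reject H₀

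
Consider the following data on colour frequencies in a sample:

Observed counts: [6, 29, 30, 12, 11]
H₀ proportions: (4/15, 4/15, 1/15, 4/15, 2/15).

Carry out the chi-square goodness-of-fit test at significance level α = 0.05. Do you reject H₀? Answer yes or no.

reject H₀: yes

n = 88; E_i = n·p_i = [23.47, 23.47, 5.87, 23.47, 11.73]
χ² = (6−23.47)²/23.47 + (29−23.47)²/23.47 + (30−5.87)²/5.87 + (12−23.47)²/23.47 + (11−11.73)²/11.73 = 119.2301
df = 4
p-value (upper-tail) = 0.00000
At α=0.05: p < α → reject H₀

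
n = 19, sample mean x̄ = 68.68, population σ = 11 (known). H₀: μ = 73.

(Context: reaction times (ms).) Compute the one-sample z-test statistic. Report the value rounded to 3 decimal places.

test statistic = -1.712

SE = σ/√n = 11/√19 = 2.5236
z = (x̄−μ₀)/SE = (68.68−73)/2.5236 = -1.7119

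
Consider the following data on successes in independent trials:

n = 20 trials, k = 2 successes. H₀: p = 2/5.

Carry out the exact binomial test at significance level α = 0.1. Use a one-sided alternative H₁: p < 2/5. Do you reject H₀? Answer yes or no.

reject H₀: yes

Exact binomial: n=20, k=2, p₀=2/5=0.4000
P(X≤2) from Σ C(n,i)·p₀^i·(1−p₀)^(n−i)
p-value (one-sided, H₁ less) = 0.00361
At α=0.1: p < α → reject H₀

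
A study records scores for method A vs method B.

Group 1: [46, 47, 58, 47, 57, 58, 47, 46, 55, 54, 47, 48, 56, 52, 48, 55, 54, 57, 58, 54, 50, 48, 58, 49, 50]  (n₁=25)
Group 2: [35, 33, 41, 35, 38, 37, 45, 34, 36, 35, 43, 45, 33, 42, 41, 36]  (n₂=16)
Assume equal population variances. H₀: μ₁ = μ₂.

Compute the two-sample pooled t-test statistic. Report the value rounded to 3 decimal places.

test statistic = 9.993

x̄₁=51.960, s₁=4.458, n₁=25
x̄₂=38.062, s₂=4.155, n₂=16
s_p² = [24·4.458² + 15·4.155²]/39 = 18.8692
SE = √(s_p²·(1/25+1/16)) = 1.3907
t = (51.960−38.062)/1.3907 = 9.9931
df = 39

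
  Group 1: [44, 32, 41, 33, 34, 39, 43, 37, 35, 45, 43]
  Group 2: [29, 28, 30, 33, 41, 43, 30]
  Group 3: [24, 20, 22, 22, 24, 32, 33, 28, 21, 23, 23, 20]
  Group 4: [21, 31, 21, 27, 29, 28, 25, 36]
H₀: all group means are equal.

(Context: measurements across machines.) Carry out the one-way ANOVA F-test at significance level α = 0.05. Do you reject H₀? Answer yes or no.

reject H₀: yes

Group means [38.73, 33.43, 24.33, 27.25], grand mean 30.789
SSB = Σnᵢ(x̄ᵢ−x̄)² = 1342.253; SSW = ΣΣ(x−x̄ᵢ)² = 836.063
MSB = 1342.253/3 = 447.4177; MSW = 836.063/34 = 24.5901
F = MSB/MSW = 18.1950
df = (3, 34)
p-value (upper-tail) = 0.00000
At α=0.05: p < α → reject H₀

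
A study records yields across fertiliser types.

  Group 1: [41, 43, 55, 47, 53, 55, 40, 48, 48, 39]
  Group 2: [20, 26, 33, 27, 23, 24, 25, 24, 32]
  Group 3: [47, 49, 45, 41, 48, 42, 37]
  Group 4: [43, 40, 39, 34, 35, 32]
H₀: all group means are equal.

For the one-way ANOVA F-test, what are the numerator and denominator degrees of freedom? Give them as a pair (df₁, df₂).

k = 4 groups, N = 32 total
df = (k−1, N−k) = (4−1, 32−4) = (3, 28)

degrees of freedom = [3, 28]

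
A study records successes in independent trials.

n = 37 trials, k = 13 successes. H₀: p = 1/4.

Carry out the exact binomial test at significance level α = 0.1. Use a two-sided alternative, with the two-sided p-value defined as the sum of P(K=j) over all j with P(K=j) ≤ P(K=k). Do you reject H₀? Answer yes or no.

reject H₀: no

Exact binomial: n=37, k=13, p₀=1/4=0.2500
P(X=j) = C(n,j)·p₀^j·(1−p₀)^(n−j); p = Σ P(X=j) over j with P(X=j) ≤ P(X=13)
p-value (two-sided) = 0.18206
At α=0.1: p ≥ α → fail to reject H₀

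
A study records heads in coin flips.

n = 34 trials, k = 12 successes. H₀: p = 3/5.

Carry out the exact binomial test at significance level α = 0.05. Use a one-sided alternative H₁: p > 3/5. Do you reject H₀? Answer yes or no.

reject H₀: no

Exact binomial: n=34, k=12, p₀=3/5=0.6000
P(X≥12) from Σ C(n,i)·p₀^i·(1−p₀)^(n−i)
p-value (one-sided, H₁ greater) = 0.99897
At α=0.05: p ≥ α → fail to reject H₀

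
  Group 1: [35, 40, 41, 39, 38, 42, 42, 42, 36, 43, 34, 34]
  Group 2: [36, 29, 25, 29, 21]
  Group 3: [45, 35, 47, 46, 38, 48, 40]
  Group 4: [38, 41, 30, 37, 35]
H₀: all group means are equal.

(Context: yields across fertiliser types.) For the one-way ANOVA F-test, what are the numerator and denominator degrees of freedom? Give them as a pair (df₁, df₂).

k = 4 groups, N = 29 total
df = (k−1, N−k) = (4−1, 29−4) = (3, 25)

degrees of freedom = [3, 25]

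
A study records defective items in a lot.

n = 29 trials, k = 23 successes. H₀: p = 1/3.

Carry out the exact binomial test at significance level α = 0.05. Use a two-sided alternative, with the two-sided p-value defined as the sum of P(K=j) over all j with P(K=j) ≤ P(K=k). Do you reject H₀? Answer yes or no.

Exact binomial: n=29, k=23, p₀=1/3=0.3333
P(X=j) = C(n,j)·p₀^j·(1−p₀)^(n−j); p = Σ P(X=j) over j with P(X=j) ≤ P(X=23)
p-value (two-sided) = 0.00000
At α=0.05: p < α → reject H₀

reject H₀: yes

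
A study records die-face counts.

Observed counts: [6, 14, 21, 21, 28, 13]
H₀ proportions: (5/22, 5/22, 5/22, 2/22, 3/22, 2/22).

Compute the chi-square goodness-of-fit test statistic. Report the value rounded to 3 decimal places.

test statistic = 46.714

n = 103; E_i = n·p_i = [23.41, 23.41, 23.41, 9.36, 14.05, 9.36]
χ² = (6−23.41)²/23.41 + (14−23.41)²/23.41 + (21−23.41)²/23.41 + (21−9.36)²/9.36 + (28−14.05)²/14.05 + (13−9.36)²/9.36 = 46.7139
df = 5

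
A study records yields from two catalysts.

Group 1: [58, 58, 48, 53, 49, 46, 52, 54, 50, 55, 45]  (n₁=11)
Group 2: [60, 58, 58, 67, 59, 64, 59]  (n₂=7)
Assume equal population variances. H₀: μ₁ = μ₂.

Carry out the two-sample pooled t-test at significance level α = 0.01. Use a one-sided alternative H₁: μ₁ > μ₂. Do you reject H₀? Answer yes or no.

x̄₁=51.636, s₁=4.456, n₁=11
x̄₂=60.714, s₂=3.450, n₂=7
s_p² = [10·4.456² + 6·3.450²]/16 = 16.8734
SE = √(s_p²·(1/11+1/7)) = 1.9861
t = (51.636−60.714)/1.9861 = -4.5708
df = 16
p-value (one-sided, H₁ greater) = 0.99984
At α=0.01: p ≥ α → fail to reject H₀

reject H₀: no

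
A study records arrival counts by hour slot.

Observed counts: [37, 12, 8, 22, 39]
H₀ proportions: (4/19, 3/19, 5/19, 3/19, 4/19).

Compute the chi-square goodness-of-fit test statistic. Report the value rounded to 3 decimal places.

test statistic = 34.102

n = 118; E_i = n·p_i = [24.84, 18.63, 31.05, 18.63, 24.84]
χ² = (37−24.84)²/24.84 + (12−18.63)²/18.63 + (8−31.05)²/31.05 + (22−18.63)²/18.63 + (39−24.84)²/24.84 = 34.1020
df = 4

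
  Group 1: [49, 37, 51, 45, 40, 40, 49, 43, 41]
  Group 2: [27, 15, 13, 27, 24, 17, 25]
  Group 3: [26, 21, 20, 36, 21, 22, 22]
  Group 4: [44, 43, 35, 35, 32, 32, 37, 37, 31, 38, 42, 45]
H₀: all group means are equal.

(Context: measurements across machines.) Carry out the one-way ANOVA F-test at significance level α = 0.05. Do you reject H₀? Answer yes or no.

reject H₀: yes

Group means [43.89, 21.14, 24.00, 37.58], grand mean 33.200
SSB = Σnᵢ(x̄ᵢ−x̄)² = 2868.937; SSW = ΣΣ(x−x̄ᵢ)² = 858.663
MSB = 2868.937/3 = 956.3124; MSW = 858.663/31 = 27.6988
F = MSB/MSW = 34.5254
df = (3, 31)
p-value (upper-tail) = 0.00000
At α=0.05: p < α → reject H₀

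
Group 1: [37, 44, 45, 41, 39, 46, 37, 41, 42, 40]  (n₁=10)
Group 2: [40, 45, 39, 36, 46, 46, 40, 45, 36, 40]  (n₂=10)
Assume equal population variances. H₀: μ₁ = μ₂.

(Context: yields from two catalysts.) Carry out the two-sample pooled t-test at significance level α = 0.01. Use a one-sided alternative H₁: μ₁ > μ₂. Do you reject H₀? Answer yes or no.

reject H₀: no

x̄₁=41.200, s₁=3.120, n₁=10
x̄₂=41.300, s₂=3.917, n₂=10
s_p² = [9·3.120² + 9·3.917²]/18 = 12.5389
SE = √(s_p²·(1/10+1/10)) = 1.5836
t = (41.200−41.300)/1.5836 = -0.0631
df = 18
p-value (one-sided, H₁ greater) = 0.52483
At α=0.01: p ≥ α → fail to reject H₀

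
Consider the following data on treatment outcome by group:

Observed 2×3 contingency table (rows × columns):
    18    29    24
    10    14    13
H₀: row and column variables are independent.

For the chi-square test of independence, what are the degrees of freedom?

df = (r−1)(c−1) = (2−1)·(3−1) = 2

degrees of freedom = 2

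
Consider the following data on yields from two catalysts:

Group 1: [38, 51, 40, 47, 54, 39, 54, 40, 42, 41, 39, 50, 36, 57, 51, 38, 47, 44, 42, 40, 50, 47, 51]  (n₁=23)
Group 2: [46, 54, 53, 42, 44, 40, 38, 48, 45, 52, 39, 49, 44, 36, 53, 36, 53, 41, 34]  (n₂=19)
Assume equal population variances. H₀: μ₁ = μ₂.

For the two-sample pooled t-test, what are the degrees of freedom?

df = n₁ + n₂ − 2 = 23 + 19 − 2 = 40

degrees of freedom = 40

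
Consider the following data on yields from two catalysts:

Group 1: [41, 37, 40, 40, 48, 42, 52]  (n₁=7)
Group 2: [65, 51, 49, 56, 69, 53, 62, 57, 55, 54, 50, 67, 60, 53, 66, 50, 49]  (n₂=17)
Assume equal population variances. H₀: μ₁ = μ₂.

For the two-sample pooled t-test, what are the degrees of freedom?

degrees of freedom = 22

df = n₁ + n₂ − 2 = 7 + 17 − 2 = 22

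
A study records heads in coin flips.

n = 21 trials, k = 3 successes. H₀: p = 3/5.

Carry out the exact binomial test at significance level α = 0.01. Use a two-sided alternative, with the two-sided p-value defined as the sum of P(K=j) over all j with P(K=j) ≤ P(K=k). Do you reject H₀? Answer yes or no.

reject H₀: yes

Exact binomial: n=21, k=3, p₀=3/5=0.6000
P(X=j) = C(n,j)·p₀^j·(1−p₀)^(n−j); p = Σ P(X=j) over j with P(X=j) ≤ P(X=3)
p-value (two-sided) = 0.00002
At α=0.01: p < α → reject H₀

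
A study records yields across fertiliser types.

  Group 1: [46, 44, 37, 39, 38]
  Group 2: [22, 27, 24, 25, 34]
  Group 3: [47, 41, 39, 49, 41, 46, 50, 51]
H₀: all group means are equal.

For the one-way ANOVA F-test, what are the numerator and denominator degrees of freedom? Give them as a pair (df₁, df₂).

degrees of freedom = [2, 15]

k = 3 groups, N = 18 total
df = (k−1, N−k) = (3−1, 18−3) = (2, 15)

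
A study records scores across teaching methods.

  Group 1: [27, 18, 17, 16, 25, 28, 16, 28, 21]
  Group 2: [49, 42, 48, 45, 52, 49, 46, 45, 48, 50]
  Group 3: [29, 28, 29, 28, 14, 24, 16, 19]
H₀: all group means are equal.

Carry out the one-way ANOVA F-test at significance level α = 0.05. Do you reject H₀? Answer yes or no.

Group means [21.78, 47.40, 23.38], grand mean 31.741
SSB = Σnᵢ(x̄ᵢ−x̄)² = 3905.355; SSW = ΣΣ(x−x̄ᵢ)² = 563.831
MSB = 3905.355/2 = 1952.6773; MSW = 563.831/24 = 23.4929
F = MSB/MSW = 83.1176
df = (2, 24)
p-value (upper-tail) = 0.00000
At α=0.05: p < α → reject H₀

reject H₀: yes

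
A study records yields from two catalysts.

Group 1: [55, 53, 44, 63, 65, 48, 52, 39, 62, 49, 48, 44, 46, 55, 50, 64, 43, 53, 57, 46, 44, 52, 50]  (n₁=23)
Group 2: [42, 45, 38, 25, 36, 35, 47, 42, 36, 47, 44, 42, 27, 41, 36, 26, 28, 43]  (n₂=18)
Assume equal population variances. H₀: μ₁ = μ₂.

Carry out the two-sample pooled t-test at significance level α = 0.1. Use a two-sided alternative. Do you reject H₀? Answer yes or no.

x̄₁=51.391, s₁=7.178, n₁=23
x̄₂=37.778, s₂=7.207, n₂=18
s_p² = [22·7.178² + 17·7.207²]/39 = 51.7074
SE = √(s_p²·(1/23+1/18)) = 2.2629
t = (51.391−37.778)/2.2629 = 6.0159
df = 39
p-value (two-sided) = 0.00000
At α=0.1: p < α → reject H₀

reject H₀: yes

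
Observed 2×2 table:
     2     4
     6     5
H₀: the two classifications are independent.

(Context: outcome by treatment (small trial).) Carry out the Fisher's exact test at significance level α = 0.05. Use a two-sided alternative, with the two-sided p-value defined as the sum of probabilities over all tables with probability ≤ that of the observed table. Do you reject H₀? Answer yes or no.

reject H₀: no

Margins: r₁=6, r₂=11, c₁=8, c₂=9, n=17
p_obs = C(6,2)·C(11,6)/C(17,8); sum pmf over tables with pmf ≤ p_obs
p-value (two-sided) = 0.61991
At α=0.05: p ≥ α → fail to reject H₀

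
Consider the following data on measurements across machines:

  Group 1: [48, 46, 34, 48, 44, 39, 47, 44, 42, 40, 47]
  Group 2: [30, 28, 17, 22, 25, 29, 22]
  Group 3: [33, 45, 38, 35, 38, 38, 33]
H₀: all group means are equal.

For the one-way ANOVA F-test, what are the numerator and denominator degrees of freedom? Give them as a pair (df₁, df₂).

k = 3 groups, N = 25 total
df = (k−1, N−k) = (3−1, 25−3) = (2, 22)

degrees of freedom = [2, 22]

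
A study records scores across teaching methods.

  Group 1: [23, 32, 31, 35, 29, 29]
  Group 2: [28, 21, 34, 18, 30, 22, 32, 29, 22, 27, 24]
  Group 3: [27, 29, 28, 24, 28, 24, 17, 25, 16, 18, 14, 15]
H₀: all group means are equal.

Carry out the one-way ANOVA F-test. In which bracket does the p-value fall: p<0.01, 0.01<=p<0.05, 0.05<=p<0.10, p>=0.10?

p-value bracket: 0.01<=p<0.05

Group means [29.83, 26.09, 22.08], grand mean 25.207
SSB = Σnᵢ(x̄ᵢ−x̄)² = 254.100; SSW = ΣΣ(x−x̄ᵢ)² = 688.659
MSB = 254.100/2 = 127.0498; MSW = 688.659/26 = 26.4869
F = MSB/MSW = 4.7967
df = (2, 26)
p-value (upper-tail) = 0.01686
→ bracket: 0.01<=p<0.05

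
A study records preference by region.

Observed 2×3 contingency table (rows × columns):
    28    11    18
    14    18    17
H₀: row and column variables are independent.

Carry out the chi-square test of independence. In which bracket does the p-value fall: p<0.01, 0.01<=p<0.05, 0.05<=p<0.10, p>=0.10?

p-value bracket: 0.05<=p<0.10

Row totals [57, 49], col totals [42, 29, 35], n=106
χ² = (28−22.58)²/22.58 + (11−15.59)²/15.59 + (18−18.82)²/18.82 + (14−19.42)²/19.42 + (18−13.41)²/13.41 + (17−16.18)²/16.18 = 5.8142
df = 2
p-value (upper-tail) = 0.05463
→ bracket: 0.05<=p<0.10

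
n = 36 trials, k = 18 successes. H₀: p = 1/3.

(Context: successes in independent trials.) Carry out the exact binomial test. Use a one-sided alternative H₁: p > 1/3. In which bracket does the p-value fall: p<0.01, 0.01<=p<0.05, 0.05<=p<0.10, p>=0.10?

Exact binomial: n=36, k=18, p₀=1/3=0.3333
P(X≥18) from Σ C(n,i)·p₀^i·(1−p₀)^(n−i)
p-value (one-sided, H₁ greater) = 0.02835
→ bracket: 0.01<=p<0.05

p-value bracket: 0.01<=p<0.05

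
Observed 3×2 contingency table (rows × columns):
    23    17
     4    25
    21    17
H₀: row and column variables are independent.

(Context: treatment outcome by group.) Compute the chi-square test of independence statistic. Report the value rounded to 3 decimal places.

test statistic = 15.562

Row totals [40, 29, 38], col totals [48, 59], n=107
χ² = (23−17.94)²/17.94 + (17−22.06)²/22.06 + (4−13.01)²/13.01 + (25−15.99)²/15.99 + (21−17.05)²/17.05 + (17−20.95)²/20.95 = 15.5616
df = 2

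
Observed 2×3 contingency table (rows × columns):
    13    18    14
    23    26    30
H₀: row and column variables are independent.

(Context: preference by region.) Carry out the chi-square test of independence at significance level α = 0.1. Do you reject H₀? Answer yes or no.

reject H₀: no

Row totals [45, 79], col totals [36, 44, 44], n=124
χ² = (13−13.06)²/13.06 + (18−15.97)²/15.97 + (14−15.97)²/15.97 + (23−22.94)²/22.94 + (26−28.03)²/28.03 + (30−28.03)²/28.03 = 0.7871
df = 2
p-value (upper-tail) = 0.67466
At α=0.1: p ≥ α → fail to reject H₀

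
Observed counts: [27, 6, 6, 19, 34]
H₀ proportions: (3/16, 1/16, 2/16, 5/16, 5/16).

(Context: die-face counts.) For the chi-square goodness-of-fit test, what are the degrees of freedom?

df = k − 1 = 5 − 1 = 4

degrees of freedom = 4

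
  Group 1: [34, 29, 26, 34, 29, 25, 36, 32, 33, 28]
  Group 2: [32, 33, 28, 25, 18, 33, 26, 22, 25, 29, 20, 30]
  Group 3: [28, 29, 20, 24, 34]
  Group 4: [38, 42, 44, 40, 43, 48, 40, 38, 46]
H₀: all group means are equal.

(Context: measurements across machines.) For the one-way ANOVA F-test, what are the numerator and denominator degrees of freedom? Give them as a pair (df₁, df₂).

degrees of freedom = [3, 32]

k = 4 groups, N = 36 total
df = (k−1, N−k) = (4−1, 36−4) = (3, 32)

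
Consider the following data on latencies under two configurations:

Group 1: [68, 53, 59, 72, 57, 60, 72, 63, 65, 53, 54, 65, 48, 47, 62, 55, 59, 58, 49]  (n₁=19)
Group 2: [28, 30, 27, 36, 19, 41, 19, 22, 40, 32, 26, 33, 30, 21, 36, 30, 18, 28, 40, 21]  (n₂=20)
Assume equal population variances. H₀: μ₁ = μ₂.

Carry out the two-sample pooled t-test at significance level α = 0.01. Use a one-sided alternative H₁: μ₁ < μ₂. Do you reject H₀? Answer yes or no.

reject H₀: no

x̄₁=58.895, s₁=7.453, n₁=19
x̄₂=28.850, s₂=7.343, n₂=20
s_p² = [18·7.453² + 19·7.343²]/37 = 54.7119
SE = √(s_p²·(1/19+1/20)) = 2.3696
t = (58.895−28.850)/2.3696 = 12.6791
df = 37
p-value (one-sided, H₁ less) = 1.00000
At α=0.01: p ≥ α → fail to reject H₀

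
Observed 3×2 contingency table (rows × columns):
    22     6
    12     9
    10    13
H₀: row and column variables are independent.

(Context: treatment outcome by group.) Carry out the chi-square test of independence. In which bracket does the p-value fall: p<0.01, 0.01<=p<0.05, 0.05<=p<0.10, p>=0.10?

Row totals [28, 21, 23], col totals [44, 28], n=72
χ² = (22−17.11)²/17.11 + (6−10.89)²/10.89 + (12−12.83)²/12.83 + (9−8.17)²/8.17 + (10−14.06)²/14.06 + (13−8.94)²/8.94 = 6.7400
df = 2
p-value (upper-tail) = 0.03439
→ bracket: 0.01<=p<0.05

p-value bracket: 0.01<=p<0.05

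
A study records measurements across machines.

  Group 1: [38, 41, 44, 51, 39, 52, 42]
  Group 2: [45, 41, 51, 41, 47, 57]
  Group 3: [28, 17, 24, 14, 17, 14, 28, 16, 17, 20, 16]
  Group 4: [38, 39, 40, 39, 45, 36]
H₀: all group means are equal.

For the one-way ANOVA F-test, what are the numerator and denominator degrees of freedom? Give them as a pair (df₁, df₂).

k = 4 groups, N = 30 total
df = (k−1, N−k) = (4−1, 30−4) = (3, 26)

degrees of freedom = [3, 26]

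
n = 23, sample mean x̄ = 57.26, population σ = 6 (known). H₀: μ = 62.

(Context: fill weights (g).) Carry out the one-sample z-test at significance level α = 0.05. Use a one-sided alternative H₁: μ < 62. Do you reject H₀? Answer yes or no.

reject H₀: yes

SE = σ/√n = 6/√23 = 1.2511
z = (x̄−μ₀)/SE = (57.26−62)/1.2511 = -3.7887
p-value (one-sided, H₁ less) = 0.00008
At α=0.05: p < α → reject H₀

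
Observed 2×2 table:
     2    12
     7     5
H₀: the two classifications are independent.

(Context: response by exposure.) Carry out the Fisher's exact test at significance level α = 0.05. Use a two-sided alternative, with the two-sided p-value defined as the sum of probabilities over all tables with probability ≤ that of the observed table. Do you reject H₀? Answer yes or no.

Margins: r₁=14, r₂=12, c₁=9, c₂=17, n=26
p_obs = C(14,2)·C(12,7)/C(26,9); sum pmf over tables with pmf ≤ p_obs
p-value (two-sided) = 0.03753
At α=0.05: p < α → reject H₀

reject H₀: yes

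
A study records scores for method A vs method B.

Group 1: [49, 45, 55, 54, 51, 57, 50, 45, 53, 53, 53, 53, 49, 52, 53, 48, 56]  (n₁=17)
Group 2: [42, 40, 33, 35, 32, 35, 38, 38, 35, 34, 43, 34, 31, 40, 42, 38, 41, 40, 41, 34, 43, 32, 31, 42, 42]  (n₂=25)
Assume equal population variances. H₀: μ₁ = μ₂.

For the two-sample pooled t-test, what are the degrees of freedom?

df = n₁ + n₂ − 2 = 17 + 25 − 2 = 40

degrees of freedom = 40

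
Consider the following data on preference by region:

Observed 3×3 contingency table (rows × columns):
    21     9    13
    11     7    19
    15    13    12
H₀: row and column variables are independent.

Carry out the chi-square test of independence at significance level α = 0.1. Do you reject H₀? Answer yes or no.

reject H₀: no

Row totals [43, 37, 40], col totals [47, 29, 44], n=120
χ² = (21−16.84)²/16.84 + (9−10.39)²/10.39 + (13−15.77)²/15.77 + (11−14.49)²/14.49 + (7−8.94)²/8.94 + (19−13.57)²/13.57 + (15−15.67)²/15.67 + (13−9.67)²/9.67 + (12−14.67)²/14.67 = 6.8001
df = 4
p-value (upper-tail) = 0.14683
At α=0.1: p ≥ α → fail to reject H₀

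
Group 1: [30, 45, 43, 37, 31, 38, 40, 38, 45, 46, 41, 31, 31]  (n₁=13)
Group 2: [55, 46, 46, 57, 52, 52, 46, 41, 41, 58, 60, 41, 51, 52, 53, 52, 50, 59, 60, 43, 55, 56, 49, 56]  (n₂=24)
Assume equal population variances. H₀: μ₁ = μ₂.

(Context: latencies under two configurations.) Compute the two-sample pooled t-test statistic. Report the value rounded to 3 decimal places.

test statistic = -6.372

x̄₁=38.154, s₁=5.857, n₁=13
x̄₂=51.292, s₂=6.054, n₂=24
s_p² = [12·5.857² + 23·6.054²]/35 = 35.8472
SE = √(s_p²·(1/13+1/24)) = 2.0618
t = (38.154−51.292)/2.0618 = -6.3720
df = 35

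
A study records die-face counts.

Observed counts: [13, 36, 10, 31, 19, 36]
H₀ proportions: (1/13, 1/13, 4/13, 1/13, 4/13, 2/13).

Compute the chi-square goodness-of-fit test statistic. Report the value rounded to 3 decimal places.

test statistic = 140.933

n = 145; E_i = n·p_i = [11.15, 11.15, 44.62, 11.15, 44.62, 22.31]
χ² = (13−11.15)²/11.15 + (36−11.15)²/11.15 + (10−44.62)²/44.62 + (31−11.15)²/11.15 + (19−44.62)²/44.62 + (36−22.31)²/22.31 = 140.9328
df = 5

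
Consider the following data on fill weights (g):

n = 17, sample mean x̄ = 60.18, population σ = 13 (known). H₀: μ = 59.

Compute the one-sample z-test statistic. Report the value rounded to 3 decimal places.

test statistic = 0.374

SE = σ/√n = 13/√17 = 3.1530
z = (x̄−μ₀)/SE = (60.18−59)/3.1530 = 0.3743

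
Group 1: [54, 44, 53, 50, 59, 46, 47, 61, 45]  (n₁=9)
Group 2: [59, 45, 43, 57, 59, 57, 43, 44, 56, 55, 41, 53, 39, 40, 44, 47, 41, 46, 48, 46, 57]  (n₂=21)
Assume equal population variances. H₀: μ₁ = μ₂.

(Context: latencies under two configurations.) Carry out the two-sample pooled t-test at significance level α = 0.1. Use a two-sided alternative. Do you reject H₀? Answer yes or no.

x̄₁=51.000, s₁=6.164, n₁=9
x̄₂=48.571, s₂=6.925, n₂=21
s_p² = [8·6.164² + 20·6.925²]/28 = 45.1122
SE = √(s_p²·(1/9+1/21)) = 2.6759
t = (51.000−48.571)/2.6759 = 0.9076
df = 28
p-value (two-sided) = 0.37186
At α=0.1: p ≥ α → fail to reject H₀

reject H₀: no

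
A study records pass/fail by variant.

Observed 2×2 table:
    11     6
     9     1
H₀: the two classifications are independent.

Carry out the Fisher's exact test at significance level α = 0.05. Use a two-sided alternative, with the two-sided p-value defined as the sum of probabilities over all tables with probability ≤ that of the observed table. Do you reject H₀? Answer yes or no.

Margins: r₁=17, r₂=10, c₁=20, c₂=7, n=27
p_obs = C(17,11)·C(10,9)/C(27,20); sum pmf over tables with pmf ≤ p_obs
p-value (two-sided) = 0.20401
At α=0.05: p ≥ α → fail to reject H₀

reject H₀: no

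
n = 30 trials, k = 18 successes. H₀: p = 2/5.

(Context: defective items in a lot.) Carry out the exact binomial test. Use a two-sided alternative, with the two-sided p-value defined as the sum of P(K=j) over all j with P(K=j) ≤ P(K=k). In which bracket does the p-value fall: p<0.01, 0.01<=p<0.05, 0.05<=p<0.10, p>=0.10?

Exact binomial: n=30, k=18, p₀=2/5=0.4000
P(X=j) = C(n,j)·p₀^j·(1−p₀)^(n−j); p = Σ P(X=j) over j with P(X=j) ≤ P(X=18)
p-value (two-sided) = 0.03842
→ bracket: 0.01<=p<0.05

p-value bracket: 0.01<=p<0.05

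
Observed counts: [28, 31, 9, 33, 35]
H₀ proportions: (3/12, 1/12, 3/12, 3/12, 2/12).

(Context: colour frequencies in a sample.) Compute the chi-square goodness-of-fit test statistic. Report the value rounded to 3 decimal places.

test statistic = 60.309

n = 136; E_i = n·p_i = [34.00, 11.33, 34.00, 34.00, 22.67]
χ² = (28−34.00)²/34.00 + (31−11.33)²/11.33 + (9−34.00)²/34.00 + (33−34.00)²/34.00 + (35−22.67)²/22.67 = 60.3088
df = 4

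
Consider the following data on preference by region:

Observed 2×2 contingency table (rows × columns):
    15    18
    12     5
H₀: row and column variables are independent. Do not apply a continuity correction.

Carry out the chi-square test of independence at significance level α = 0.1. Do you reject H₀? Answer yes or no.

Row totals [33, 17], col totals [27, 23], n=50
χ² = (15−17.82)²/17.82 + (18−15.18)²/15.18 + (12−9.18)²/9.18 + (5−7.82)²/7.82 = 2.8533
df = 1
p-value (upper-tail) = 0.09118
At α=0.1: p < α → reject H₀

reject H₀: yes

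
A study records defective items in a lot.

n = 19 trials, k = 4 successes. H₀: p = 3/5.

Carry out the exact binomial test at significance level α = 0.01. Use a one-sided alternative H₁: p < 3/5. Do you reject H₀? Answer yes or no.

reject H₀: yes

Exact binomial: n=19, k=4, p₀=3/5=0.6000
P(X≤4) from Σ C(n,i)·p₀^i·(1−p₀)^(n−i)
p-value (one-sided, H₁ less) = 0.00064
At α=0.01: p < α → reject H₀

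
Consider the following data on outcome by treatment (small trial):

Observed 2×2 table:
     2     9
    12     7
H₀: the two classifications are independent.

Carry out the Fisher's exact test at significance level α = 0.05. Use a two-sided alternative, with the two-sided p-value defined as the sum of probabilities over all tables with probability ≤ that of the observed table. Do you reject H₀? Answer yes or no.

reject H₀: yes

Margins: r₁=11, r₂=19, c₁=14, c₂=16, n=30
p_obs = C(11,2)·C(19,12)/C(30,14); sum pmf over tables with pmf ≤ p_obs
p-value (two-sided) = 0.02589
At α=0.05: p < α → reject H₀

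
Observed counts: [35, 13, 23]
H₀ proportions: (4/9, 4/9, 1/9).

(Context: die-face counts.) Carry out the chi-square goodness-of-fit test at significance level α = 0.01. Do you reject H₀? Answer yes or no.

reject H₀: yes

n = 71; E_i = n·p_i = [31.56, 31.56, 7.89]
χ² = (35−31.56)²/31.56 + (13−31.56)²/31.56 + (23−7.89)²/7.89 = 40.2324
df = 2
p-value (upper-tail) = 0.00000
At α=0.01: p < α → reject H₀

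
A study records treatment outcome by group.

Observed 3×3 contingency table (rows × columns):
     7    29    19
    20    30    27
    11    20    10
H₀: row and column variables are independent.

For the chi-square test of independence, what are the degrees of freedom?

df = (r−1)(c−1) = (3−1)·(3−1) = 4

degrees of freedom = 4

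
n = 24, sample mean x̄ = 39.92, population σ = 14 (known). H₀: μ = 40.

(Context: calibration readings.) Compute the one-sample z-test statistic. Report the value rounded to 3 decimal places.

test statistic = -0.028

SE = σ/√n = 14/√24 = 2.8577
z = (x̄−μ₀)/SE = (39.92−40)/2.8577 = -0.0280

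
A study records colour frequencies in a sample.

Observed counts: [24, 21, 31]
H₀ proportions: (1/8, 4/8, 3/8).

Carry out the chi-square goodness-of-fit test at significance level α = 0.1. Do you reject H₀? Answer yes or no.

reject H₀: yes

n = 76; E_i = n·p_i = [9.50, 38.00, 28.50]
χ² = (24−9.50)²/9.50 + (21−38.00)²/38.00 + (31−28.50)²/28.50 = 29.9561
df = 2
p-value (upper-tail) = 0.00000
At α=0.1: p < α → reject H₀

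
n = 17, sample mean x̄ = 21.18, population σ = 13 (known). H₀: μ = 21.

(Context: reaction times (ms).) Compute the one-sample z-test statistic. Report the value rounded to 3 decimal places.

SE = σ/√n = 13/√17 = 3.1530
z = (x̄−μ₀)/SE = (21.18−21)/3.1530 = 0.0571

test statistic = 0.057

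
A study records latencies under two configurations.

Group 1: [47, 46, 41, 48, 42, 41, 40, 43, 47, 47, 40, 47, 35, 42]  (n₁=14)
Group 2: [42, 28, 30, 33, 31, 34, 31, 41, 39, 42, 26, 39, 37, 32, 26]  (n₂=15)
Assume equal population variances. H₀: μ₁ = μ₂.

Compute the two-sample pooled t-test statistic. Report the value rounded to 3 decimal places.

x̄₁=43.286, s₁=3.811, n₁=14
x̄₂=34.067, s₂=5.599, n₂=15
s_p² = [13·3.811² + 14·5.599²]/27 = 23.2515
SE = √(s_p²·(1/14+1/15)) = 1.7919
t = (43.286−34.067)/1.7919 = 5.1448
df = 27

test statistic = 5.145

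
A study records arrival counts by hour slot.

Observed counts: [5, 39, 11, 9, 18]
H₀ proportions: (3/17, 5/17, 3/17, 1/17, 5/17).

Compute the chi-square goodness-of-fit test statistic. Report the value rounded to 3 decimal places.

test statistic = 21.382

n = 82; E_i = n·p_i = [14.47, 24.12, 14.47, 4.82, 24.12]
χ² = (5−14.47)²/14.47 + (39−24.12)²/24.12 + (11−14.47)²/14.47 + (9−4.82)²/4.82 + (18−24.12)²/24.12 = 21.3821
df = 4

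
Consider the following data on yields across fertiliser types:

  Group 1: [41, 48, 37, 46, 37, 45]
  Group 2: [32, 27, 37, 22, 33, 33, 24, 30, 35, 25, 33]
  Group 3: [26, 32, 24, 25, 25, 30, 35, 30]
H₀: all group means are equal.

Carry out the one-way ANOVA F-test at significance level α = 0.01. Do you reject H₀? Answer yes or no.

reject H₀: yes

Group means [42.33, 30.09, 28.38], grand mean 32.480
SSB = Σnᵢ(x̄ᵢ−x̄)² = 780.123; SSW = ΣΣ(x−x̄ᵢ)² = 460.117
MSB = 780.123/2 = 390.0613; MSW = 460.117/22 = 20.9144
F = MSB/MSW = 18.6503
df = (2, 22)
p-value (upper-tail) = 0.00002
At α=0.01: p < α → reject H₀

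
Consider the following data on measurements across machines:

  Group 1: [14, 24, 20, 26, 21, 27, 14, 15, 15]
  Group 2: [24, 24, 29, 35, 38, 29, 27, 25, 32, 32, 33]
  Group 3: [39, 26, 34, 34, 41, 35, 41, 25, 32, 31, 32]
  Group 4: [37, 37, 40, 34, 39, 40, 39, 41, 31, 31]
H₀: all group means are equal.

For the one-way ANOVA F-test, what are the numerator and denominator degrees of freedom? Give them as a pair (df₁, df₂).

degrees of freedom = [3, 37]

k = 4 groups, N = 41 total
df = (k−1, N−k) = (4−1, 41−4) = (3, 37)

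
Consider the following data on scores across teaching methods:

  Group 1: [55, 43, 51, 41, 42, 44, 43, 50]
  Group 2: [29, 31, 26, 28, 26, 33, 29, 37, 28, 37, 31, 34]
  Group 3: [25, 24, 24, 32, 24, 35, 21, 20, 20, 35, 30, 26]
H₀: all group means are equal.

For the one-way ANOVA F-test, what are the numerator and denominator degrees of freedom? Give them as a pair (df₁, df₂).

degrees of freedom = [2, 29]

k = 3 groups, N = 32 total
df = (k−1, N−k) = (3−1, 32−3) = (2, 29)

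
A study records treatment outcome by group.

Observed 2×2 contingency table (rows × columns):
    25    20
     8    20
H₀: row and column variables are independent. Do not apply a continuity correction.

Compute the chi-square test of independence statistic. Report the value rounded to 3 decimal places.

test statistic = 5.074

Row totals [45, 28], col totals [33, 40], n=73
χ² = (25−20.34)²/20.34 + (20−24.66)²/24.66 + (8−12.66)²/12.66 + (20−15.34)²/15.34 = 5.0738
df = 1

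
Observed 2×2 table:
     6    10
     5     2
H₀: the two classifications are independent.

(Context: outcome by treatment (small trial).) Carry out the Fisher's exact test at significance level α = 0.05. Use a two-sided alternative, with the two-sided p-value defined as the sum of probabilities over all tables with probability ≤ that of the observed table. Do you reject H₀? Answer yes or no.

reject H₀: no

Margins: r₁=16, r₂=7, c₁=11, c₂=12, n=23
p_obs = C(16,6)·C(7,5)/C(23,11); sum pmf over tables with pmf ≤ p_obs
p-value (two-sided) = 0.19303
At α=0.05: p ≥ α → fail to reject H₀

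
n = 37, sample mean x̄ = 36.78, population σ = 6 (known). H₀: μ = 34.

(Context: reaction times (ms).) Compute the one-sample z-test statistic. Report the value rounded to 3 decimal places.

SE = σ/√n = 6/√37 = 0.9864
z = (x̄−μ₀)/SE = (36.78−34)/0.9864 = 2.8183

test statistic = 2.818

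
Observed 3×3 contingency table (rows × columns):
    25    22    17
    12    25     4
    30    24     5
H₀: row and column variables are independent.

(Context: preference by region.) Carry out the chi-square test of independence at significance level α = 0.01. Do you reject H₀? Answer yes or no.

Row totals [64, 41, 59], col totals [67, 71, 26], n=164
χ² = (25−26.15)²/26.15 + (22−27.71)²/27.71 + (17−10.15)²/10.15 + (12−16.75)²/16.75 + (25−17.75)²/17.75 + (4−6.50)²/6.50 + (30−24.10)²/24.10 + (24−25.54)²/25.54 + (5−9.35)²/9.35 = 14.6872
df = 4
p-value (upper-tail) = 0.00540
At α=0.01: p < α → reject H₀

reject H₀: yes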